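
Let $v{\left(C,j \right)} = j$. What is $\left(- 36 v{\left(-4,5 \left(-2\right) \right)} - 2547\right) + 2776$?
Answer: $589$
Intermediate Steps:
$\left(- 36 v{\left(-4,5 \left(-2\right) \right)} - 2547\right) + 2776 = \left(- 36 \cdot 5 \left(-2\right) - 2547\right) + 2776 = \left(\left(-36\right) \left(-10\right) - 2547\right) + 2776 = \left(360 - 2547\right) + 2776 = -2187 + 2776 = 589$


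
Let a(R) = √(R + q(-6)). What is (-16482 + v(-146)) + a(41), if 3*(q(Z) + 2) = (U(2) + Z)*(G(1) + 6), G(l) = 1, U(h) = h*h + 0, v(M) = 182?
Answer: -16300 + √309/3 ≈ -16294.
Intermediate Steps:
U(h) = h² (U(h) = h² + 0 = h²)
q(Z) = 22/3 + 7*Z/3 (q(Z) = -2 + ((2² + Z)*(1 + 6))/3 = -2 + ((4 + Z)*7)/3 = -2 + (28 + 7*Z)/3 = -2 + (28/3 + 7*Z/3) = 22/3 + 7*Z/3)
a(R) = √(-20/3 + R) (a(R) = √(R + (22/3 + (7/3)*(-6))) = √(R + (22/3 - 14)) = √(R - 20/3) = √(-20/3 + R))
(-16482 + v(-146)) + a(41) = (-16482 + 182) + √(-60 + 9*41)/3 = -16300 + √(-60 + 369)/3 = -16300 + √309/3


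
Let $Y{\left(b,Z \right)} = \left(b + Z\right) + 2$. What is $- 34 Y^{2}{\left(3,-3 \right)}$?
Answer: $-136$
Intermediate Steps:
$Y{\left(b,Z \right)} = 2 + Z + b$ ($Y{\left(b,Z \right)} = \left(Z + b\right) + 2 = 2 + Z + b$)
$- 34 Y^{2}{\left(3,-3 \right)} = - 34 \left(2 - 3 + 3\right)^{2} = - 34 \cdot 2^{2} = \left(-34\right) 4 = -136$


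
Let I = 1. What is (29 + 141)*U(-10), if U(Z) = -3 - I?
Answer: -680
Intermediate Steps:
U(Z) = -4 (U(Z) = -3 - 1*1 = -3 - 1 = -4)
(29 + 141)*U(-10) = (29 + 141)*(-4) = 170*(-4) = -680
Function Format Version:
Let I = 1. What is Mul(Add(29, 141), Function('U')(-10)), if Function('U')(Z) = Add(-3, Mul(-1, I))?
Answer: -680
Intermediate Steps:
Function('U')(Z) = -4 (Function('U')(Z) = Add(-3, Mul(-1, 1)) = Add(-3, -1) = -4)
Mul(Add(29, 141), Function('U')(-10)) = Mul(Add(29, 141), -4) = Mul(170, -4) = -680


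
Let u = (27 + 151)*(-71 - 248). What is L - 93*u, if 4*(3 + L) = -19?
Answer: 21122873/4 ≈ 5.2807e+6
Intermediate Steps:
L = -31/4 (L = -3 + (1/4)*(-19) = -3 - 19/4 = -31/4 ≈ -7.7500)
u = -56782 (u = 178*(-319) = -56782)
L - 93*u = -31/4 - 93*(-56782) = -31/4 + 5280726 = 21122873/4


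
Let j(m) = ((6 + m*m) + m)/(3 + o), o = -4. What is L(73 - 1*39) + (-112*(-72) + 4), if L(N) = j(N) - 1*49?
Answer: 6823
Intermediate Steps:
j(m) = -6 - m - m² (j(m) = ((6 + m*m) + m)/(3 - 4) = ((6 + m²) + m)/(-1) = (6 + m + m²)*(-1) = -6 - m - m²)
L(N) = -55 - N - N² (L(N) = (-6 - N - N²) - 1*49 = (-6 - N - N²) - 49 = -55 - N - N²)
L(73 - 1*39) + (-112*(-72) + 4) = (-55 - (73 - 1*39) - (73 - 1*39)²) + (-112*(-72) + 4) = (-55 - (73 - 39) - (73 - 39)²) + (8064 + 4) = (-55 - 1*34 - 1*34²) + 8068 = (-55 - 34 - 1*1156) + 8068 = (-55 - 34 - 1156) + 8068 = -1245 + 8068 = 6823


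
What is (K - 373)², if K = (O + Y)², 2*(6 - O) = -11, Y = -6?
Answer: 1879641/16 ≈ 1.1748e+5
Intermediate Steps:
O = 23/2 (O = 6 - ½*(-11) = 6 + 11/2 = 23/2 ≈ 11.500)
K = 121/4 (K = (23/2 - 6)² = (11/2)² = 121/4 ≈ 30.250)
(K - 373)² = (121/4 - 373)² = (-1371/4)² = 1879641/16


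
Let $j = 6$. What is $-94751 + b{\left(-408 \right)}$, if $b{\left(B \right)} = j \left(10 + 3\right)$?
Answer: $-94673$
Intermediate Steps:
$b{\left(B \right)} = 78$ ($b{\left(B \right)} = 6 \left(10 + 3\right) = 6 \cdot 13 = 78$)
$-94751 + b{\left(-408 \right)} = -94751 + 78 = -94673$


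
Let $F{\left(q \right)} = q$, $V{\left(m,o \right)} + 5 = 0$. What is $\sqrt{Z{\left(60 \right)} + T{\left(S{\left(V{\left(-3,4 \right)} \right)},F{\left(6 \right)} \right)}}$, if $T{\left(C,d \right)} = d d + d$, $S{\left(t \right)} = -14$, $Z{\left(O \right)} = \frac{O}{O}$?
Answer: $\sqrt{43} \approx 6.5574$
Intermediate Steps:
$V{\left(m,o \right)} = -5$ ($V{\left(m,o \right)} = -5 + 0 = -5$)
$Z{\left(O \right)} = 1$
$T{\left(C,d \right)} = d + d^{2}$ ($T{\left(C,d \right)} = d^{2} + d = d + d^{2}$)
$\sqrt{Z{\left(60 \right)} + T{\left(S{\left(V{\left(-3,4 \right)} \right)},F{\left(6 \right)} \right)}} = \sqrt{1 + 6 \left(1 + 6\right)} = \sqrt{1 + 6 \cdot 7} = \sqrt{1 + 42} = \sqrt{43}$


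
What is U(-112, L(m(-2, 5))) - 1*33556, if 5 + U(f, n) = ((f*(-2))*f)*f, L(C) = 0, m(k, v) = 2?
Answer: 2776295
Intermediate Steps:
U(f, n) = -5 - 2*f**3 (U(f, n) = -5 + ((f*(-2))*f)*f = -5 + ((-2*f)*f)*f = -5 + (-2*f**2)*f = -5 - 2*f**3)
U(-112, L(m(-2, 5))) - 1*33556 = (-5 - 2*(-112)**3) - 1*33556 = (-5 - 2*(-1404928)) - 33556 = (-5 + 2809856) - 33556 = 2809851 - 33556 = 2776295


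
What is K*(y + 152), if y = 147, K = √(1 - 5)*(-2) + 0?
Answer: -1196*I ≈ -1196.0*I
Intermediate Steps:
K = -4*I (K = √(-4)*(-2) + 0 = (2*I)*(-2) + 0 = -4*I + 0 = -4*I ≈ -4.0*I)
K*(y + 152) = (-4*I)*(147 + 152) = -4*I*299 = -1196*I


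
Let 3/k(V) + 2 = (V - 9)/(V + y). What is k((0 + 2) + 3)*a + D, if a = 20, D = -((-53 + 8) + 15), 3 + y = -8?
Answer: -15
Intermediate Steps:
y = -11 (y = -3 - 8 = -11)
k(V) = 3/(-2 + (-9 + V)/(-11 + V)) (k(V) = 3/(-2 + (V - 9)/(V - 11)) = 3/(-2 + (-9 + V)/(-11 + V)))
D = 30 (D = -(-45 + 15) = -1*(-30) = 30)
k((0 + 2) + 3)*a + D = (3*(11 - ((0 + 2) + 3))/(-13 + ((0 + 2) + 3)))*20 + 30 = (3*(11 - (2 + 3))/(-13 + (2 + 3)))*20 + 30 = (3*(11 - 1*5)/(-13 + 5))*20 + 30 = (3*(11 - 5)/(-8))*20 + 30 = (3*(-⅛)*6)*20 + 30 = -9/4*20 + 30 = -45 + 30 = -15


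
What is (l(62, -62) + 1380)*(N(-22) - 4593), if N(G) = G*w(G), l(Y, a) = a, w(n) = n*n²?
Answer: 302695834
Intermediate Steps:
w(n) = n³
N(G) = G⁴ (N(G) = G*G³ = G⁴)
(l(62, -62) + 1380)*(N(-22) - 4593) = (-62 + 1380)*((-22)⁴ - 4593) = 1318*(234256 - 4593) = 1318*229663 = 302695834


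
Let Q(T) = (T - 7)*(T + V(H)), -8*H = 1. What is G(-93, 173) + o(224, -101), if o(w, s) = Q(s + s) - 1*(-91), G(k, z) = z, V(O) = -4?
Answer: 43318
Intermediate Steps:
H = -1/8 (H = -1/8*1 = -1/8 ≈ -0.12500)
Q(T) = (-7 + T)*(-4 + T) (Q(T) = (T - 7)*(T - 4) = (-7 + T)*(-4 + T))
o(w, s) = 119 - 22*s + 4*s**2 (o(w, s) = (28 + (s + s)**2 - 11*(s + s)) - 1*(-91) = (28 + (2*s)**2 - 22*s) + 91 = (28 + 4*s**2 - 22*s) + 91 = (28 - 22*s + 4*s**2) + 91 = 119 - 22*s + 4*s**2)
G(-93, 173) + o(224, -101) = 173 + (119 - 22*(-101) + 4*(-101)**2) = 173 + (119 + 2222 + 4*10201) = 173 + (119 + 2222 + 40804) = 173 + 43145 = 43318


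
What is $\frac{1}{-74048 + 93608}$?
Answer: $\frac{1}{19560} \approx 5.1125 \cdot 10^{-5}$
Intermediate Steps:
$\frac{1}{-74048 + 93608} = \frac{1}{19560}$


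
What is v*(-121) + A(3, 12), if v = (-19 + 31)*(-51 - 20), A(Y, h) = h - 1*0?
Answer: 103104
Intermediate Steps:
A(Y, h) = h (A(Y, h) = h + 0 = h)
v = -852 (v = 12*(-71) = -852)
v*(-121) + A(3, 12) = -852*(-121) + 12 = 103092 + 12 = 103104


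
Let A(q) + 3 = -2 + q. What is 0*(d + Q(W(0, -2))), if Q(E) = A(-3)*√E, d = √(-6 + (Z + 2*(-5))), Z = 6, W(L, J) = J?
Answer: 0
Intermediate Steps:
A(q) = -5 + q (A(q) = -3 + (-2 + q) = -5 + q)
d = I*√10 (d = √(-6 + (6 + 2*(-5))) = √(-6 + (6 - 10)) = √(-6 - 4) = √(-10) = I*√10 ≈ 3.1623*I)
Q(E) = -8*√E (Q(E) = (-5 - 3)*√E = -8*√E)
0*(d + Q(W(0, -2))) = 0*(I*√10 - 8*I*√2) = 0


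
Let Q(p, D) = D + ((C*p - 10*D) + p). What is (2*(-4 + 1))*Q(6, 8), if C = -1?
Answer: 432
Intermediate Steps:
Q(p, D) = -9*D (Q(p, D) = D + ((-p - 10*D) + p) = D - 10*D = -9*D)
(2*(-4 + 1))*Q(6, 8) = (2*(-4 + 1))*(-9*8) = (2*(-3))*(-72) = -6*(-72) = 432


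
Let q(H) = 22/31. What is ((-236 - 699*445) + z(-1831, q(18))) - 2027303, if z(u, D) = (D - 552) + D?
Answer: -72513482/31 ≈ -2.3391e+6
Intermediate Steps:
q(H) = 22/31 (q(H) = 22*(1/31) = 22/31)
z(u, D) = -552 + 2*D (z(u, D) = (-552 + D) + D = -552 + 2*D)
((-236 - 699*445) + z(-1831, q(18))) - 2027303 = ((-236 - 699*445) + (-552 + 2*(22/31))) - 2027303 = ((-236 - 311055) + (-552 + 44/31)) - 2027303 = (-311291 - 17068/31) - 2027303 = -9667089/31 - 2027303 = -72513482/31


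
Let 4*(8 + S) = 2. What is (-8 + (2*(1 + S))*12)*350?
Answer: -57400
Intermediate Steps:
S = -15/2 (S = -8 + (1/4)*2 = -8 + 1/2 = -15/2 ≈ -7.5000)
(-8 + (2*(1 + S))*12)*350 = (-8 + (2*(1 - 15/2))*12)*350 = (-8 + (2*(-13/2))*12)*350 = (-8 - 13*12)*350 = (-8 - 156)*350 = -164*350 = -57400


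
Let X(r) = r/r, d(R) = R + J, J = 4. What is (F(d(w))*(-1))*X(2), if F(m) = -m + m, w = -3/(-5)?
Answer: 0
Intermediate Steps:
w = 3/5 (w = -3*(-1/5) = 3/5 ≈ 0.60000)
d(R) = 4 + R (d(R) = R + 4 = 4 + R)
F(m) = 0
X(r) = 1
(F(d(w))*(-1))*X(2) = (0*(-1))*1 = 0*1 = 0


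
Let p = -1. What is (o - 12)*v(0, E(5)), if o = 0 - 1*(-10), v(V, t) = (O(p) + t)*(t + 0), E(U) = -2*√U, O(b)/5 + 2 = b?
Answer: -40 - 60*√5 ≈ -174.16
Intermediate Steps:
O(b) = -10 + 5*b
v(V, t) = t*(-15 + t) (v(V, t) = ((-10 + 5*(-1)) + t)*(t + 0) = ((-10 - 5) + t)*t = (-15 + t)*t = t*(-15 + t))
o = 10 (o = 0 + 10 = 10)
(o - 12)*v(0, E(5)) = (10 - 12)*((-2*√5)*(-15 - 2*√5)) = -(-4)*√5*(-15 - 2*√5) = 4*√5*(-15 - 2*√5)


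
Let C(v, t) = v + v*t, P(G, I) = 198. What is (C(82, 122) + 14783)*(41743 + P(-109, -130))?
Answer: 1043030729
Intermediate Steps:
C(v, t) = v + t*v
(C(82, 122) + 14783)*(41743 + P(-109, -130)) = (82*(1 + 122) + 14783)*(41743 + 198) = (82*123 + 14783)*41941 = (10086 + 14783)*41941 = 24869*41941 = 1043030729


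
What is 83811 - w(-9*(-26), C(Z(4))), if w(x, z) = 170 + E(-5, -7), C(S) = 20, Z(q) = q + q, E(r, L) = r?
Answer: 83646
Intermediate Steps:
Z(q) = 2*q
w(x, z) = 165 (w(x, z) = 170 - 5 = 165)
83811 - w(-9*(-26), C(Z(4))) = 83811 - 1*165 = 83811 - 165 = 83646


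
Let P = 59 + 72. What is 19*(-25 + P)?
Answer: 2014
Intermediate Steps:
P = 131
19*(-25 + P) = 19*(-25 + 131) = 19*106 = 2014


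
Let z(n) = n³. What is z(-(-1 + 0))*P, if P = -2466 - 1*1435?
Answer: -3901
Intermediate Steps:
P = -3901 (P = -2466 - 1435 = -3901)
z(-(-1 + 0))*P = (-(-1 + 0))³*(-3901) = (-1*(-1))³*(-3901) = 1³*(-3901) = 1*(-3901) = -3901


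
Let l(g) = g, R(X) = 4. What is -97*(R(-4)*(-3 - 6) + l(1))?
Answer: 3395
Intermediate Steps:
-97*(R(-4)*(-3 - 6) + l(1)) = -97*(4*(-3 - 6) + 1) = -97*(4*(-9) + 1) = -97*(-36 + 1) = -97*(-35) = 3395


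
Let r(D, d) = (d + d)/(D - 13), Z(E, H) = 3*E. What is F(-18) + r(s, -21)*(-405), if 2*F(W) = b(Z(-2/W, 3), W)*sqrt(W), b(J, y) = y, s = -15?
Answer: -1215/2 - 27*I*sqrt(2) ≈ -607.5 - 38.184*I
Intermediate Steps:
F(W) = W**(3/2)/2 (F(W) = (W*sqrt(W))/2 = W**(3/2)/2)
r(D, d) = 2*d/(-13 + D) (r(D, d) = (2*d)/(-13 + D) = 2*d/(-13 + D))
F(-18) + r(s, -21)*(-405) = (-18)**(3/2)/2 + (2*(-21)/(-13 - 15))*(-405) = (-54*I*sqrt(2))/2 + (2*(-21)/(-28))*(-405) = -27*I*sqrt(2) + (2*(-21)*(-1/28))*(-405) = -27*I*sqrt(2) + (3/2)*(-405) = -27*I*sqrt(2) - 1215/2 = -1215/2 - 27*I*sqrt(2)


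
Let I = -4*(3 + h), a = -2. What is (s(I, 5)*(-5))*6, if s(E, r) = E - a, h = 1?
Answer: 420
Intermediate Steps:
I = -16 (I = -4*(3 + 1) = -4*4 = -16)
s(E, r) = 2 + E (s(E, r) = E - 1*(-2) = E + 2 = 2 + E)
(s(I, 5)*(-5))*6 = ((2 - 16)*(-5))*6 = -14*(-5)*6 = 70*6 = 420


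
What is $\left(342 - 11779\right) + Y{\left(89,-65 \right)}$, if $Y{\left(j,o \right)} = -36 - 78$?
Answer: $-11551$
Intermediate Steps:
$Y{\left(j,o \right)} = -114$
$\left(342 - 11779\right) + Y{\left(89,-65 \right)} = \left(342 - 11779\right) - 114 = -11437 - 114 = -11551$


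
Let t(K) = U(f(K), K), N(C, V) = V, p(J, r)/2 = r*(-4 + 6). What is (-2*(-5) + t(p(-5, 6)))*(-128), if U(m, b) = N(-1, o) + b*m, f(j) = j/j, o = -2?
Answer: -4096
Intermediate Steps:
p(J, r) = 4*r (p(J, r) = 2*(r*(-4 + 6)) = 2*(r*2) = 2*(2*r) = 4*r)
f(j) = 1
U(m, b) = -2 + b*m
t(K) = -2 + K (t(K) = -2 + K*1 = -2 + K)
(-2*(-5) + t(p(-5, 6)))*(-128) = (-2*(-5) + (-2 + 4*6))*(-128) = (10 + (-2 + 24))*(-128) = (10 + 22)*(-128) = 32*(-128) = -4096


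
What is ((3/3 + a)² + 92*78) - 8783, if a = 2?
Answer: -1598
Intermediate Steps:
((3/3 + a)² + 92*78) - 8783 = ((3/3 + 2)² + 92*78) - 8783 = ((3*(⅓) + 2)² + 7176) - 8783 = ((1 + 2)² + 7176) - 8783 = (3² + 7176) - 8783 = (9 + 7176) - 8783 = 7185 - 8783 = -1598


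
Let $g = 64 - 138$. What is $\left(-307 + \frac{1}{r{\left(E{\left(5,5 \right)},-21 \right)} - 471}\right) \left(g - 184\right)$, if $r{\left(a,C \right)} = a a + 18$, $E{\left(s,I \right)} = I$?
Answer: $\frac{16950213}{214} \approx 79207.0$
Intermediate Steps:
$g = -74$ ($g = 64 - 138 = -74$)
$r{\left(a,C \right)} = 18 + a^{2}$ ($r{\left(a,C \right)} = a^{2} + 18 = 18 + a^{2}$)
$\left(-307 + \frac{1}{r{\left(E{\left(5,5 \right)},-21 \right)} - 471}\right) \left(g - 184\right) = \left(-307 + \frac{1}{\left(18 + 5^{2}\right) - 471}\right) \left(-74 - 184\right) = \left(-307 + \frac{1}{\left(18 + 25\right) - 471}\right) \left(-258\right) = \left(-307 + \frac{1}{43 - 471}\right) \left(-258\right) = \left(-307 + \frac{1}{-428}\right) \left(-258\right) = \left(-307 - \frac{1}{428}\right) \left(-258\right) = \left(- \frac{131397}{428}\right) \left(-258\right) = \frac{16950213}{214}$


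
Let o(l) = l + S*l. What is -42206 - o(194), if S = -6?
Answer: -41236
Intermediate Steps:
o(l) = -5*l (o(l) = l - 6*l = -5*l)
-42206 - o(194) = -42206 - (-5)*194 = -42206 - 1*(-970) = -42206 + 970 = -41236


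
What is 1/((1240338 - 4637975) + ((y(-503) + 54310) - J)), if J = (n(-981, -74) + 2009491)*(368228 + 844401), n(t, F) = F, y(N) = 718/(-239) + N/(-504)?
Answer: -120456/293512806860444375 ≈ -4.1039e-13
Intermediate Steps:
y(N) = -718/239 - N/504 (y(N) = 718*(-1/239) + N*(-1/504) = -718/239 - N/504)
J = 2436677327293 (J = (-74 + 2009491)*(368228 + 844401) = 2009417*1212629 = 2436677327293)
1/((1240338 - 4637975) + ((y(-503) + 54310) - J)) = 1/((1240338 - 4637975) + (((-718/239 - 1/504*(-503)) + 54310) - 1*2436677327293)) = 1/(-3397637 + (((-718/239 + 503/504) + 54310) - 2436677327293)) = 1/(-3397637 + ((-241655/120456 + 54310) - 2436677327293)) = 1/(-3397637 + (6541723705/120456 - 2436677327293)) = 1/(-3397637 - 293512397594681903/120456) = 1/(-293512806860444375/120456) = -120456/293512806860444375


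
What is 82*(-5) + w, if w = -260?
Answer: -670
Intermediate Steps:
82*(-5) + w = 82*(-5) - 260 = -410 - 260 = -670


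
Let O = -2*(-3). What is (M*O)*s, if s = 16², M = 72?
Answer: 110592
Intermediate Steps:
O = 6
s = 256
(M*O)*s = (72*6)*256 = 432*256 = 110592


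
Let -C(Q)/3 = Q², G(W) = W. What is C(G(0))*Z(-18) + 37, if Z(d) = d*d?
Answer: 37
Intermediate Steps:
Z(d) = d²
C(Q) = -3*Q²
C(G(0))*Z(-18) + 37 = -3*0²*(-18)² + 37 = -3*0*324 + 37 = 0*324 + 37 = 0 + 37 = 37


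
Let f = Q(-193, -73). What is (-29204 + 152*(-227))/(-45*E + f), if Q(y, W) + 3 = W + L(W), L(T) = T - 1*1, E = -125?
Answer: -21236/1825 ≈ -11.636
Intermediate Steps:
L(T) = -1 + T (L(T) = T - 1 = -1 + T)
Q(y, W) = -4 + 2*W (Q(y, W) = -3 + (W + (-1 + W)) = -3 + (-1 + 2*W) = -4 + 2*W)
f = -150 (f = -4 + 2*(-73) = -4 - 146 = -150)
(-29204 + 152*(-227))/(-45*E + f) = (-29204 + 152*(-227))/(-45*(-125) - 150) = (-29204 - 34504)/(5625 - 150) = -63708/5475 = -63708*1/5475 = -21236/1825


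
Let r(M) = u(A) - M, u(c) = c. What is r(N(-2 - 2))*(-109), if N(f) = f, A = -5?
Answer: 109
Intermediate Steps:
r(M) = -5 - M
r(N(-2 - 2))*(-109) = (-5 - (-2 - 2))*(-109) = (-5 - 1*(-4))*(-109) = (-5 + 4)*(-109) = -1*(-109) = 109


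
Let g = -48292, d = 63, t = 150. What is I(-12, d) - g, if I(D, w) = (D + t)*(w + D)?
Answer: 55330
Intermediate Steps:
I(D, w) = (150 + D)*(D + w) (I(D, w) = (D + 150)*(w + D) = (150 + D)*(D + w))
I(-12, d) - g = ((-12)² + 150*(-12) + 150*63 - 12*63) - 1*(-48292) = (144 - 1800 + 9450 - 756) + 48292 = 7038 + 48292 = 55330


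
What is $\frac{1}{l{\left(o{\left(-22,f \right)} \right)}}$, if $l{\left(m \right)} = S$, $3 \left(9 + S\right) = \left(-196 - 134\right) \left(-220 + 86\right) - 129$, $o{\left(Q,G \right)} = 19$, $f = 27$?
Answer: $\frac{1}{14688} \approx 6.8083 \cdot 10^{-5}$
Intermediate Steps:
$S = 14688$ ($S = -9 + \frac{\left(-196 - 134\right) \left(-220 + 86\right) - 129}{3} = -9 + \frac{\left(-330\right) \left(-134\right) - 129}{3} = -9 + \frac{44220 - 129}{3} = -9 + \frac{1}{3} \cdot 44091 = -9 + 14697 = 14688$)
$l{\left(m \right)} = 14688$
$\frac{1}{l{\left(o{\left(-22,f \right)} \right)}} = \frac{1}{14688}$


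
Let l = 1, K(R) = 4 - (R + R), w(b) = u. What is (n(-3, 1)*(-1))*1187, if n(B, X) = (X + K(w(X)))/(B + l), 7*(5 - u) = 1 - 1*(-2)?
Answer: -34423/14 ≈ -2458.8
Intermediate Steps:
u = 32/7 (u = 5 - (1 - 1*(-2))/7 = 5 - (1 + 2)/7 = 5 - ⅐*3 = 5 - 3/7 = 32/7 ≈ 4.5714)
w(b) = 32/7
K(R) = 4 - 2*R
n(B, X) = (-36/7 + X)/(1 + B) (n(B, X) = (X + (4 - 2*32/7))/(B + 1) = (X + (4 - 64/7))/(1 + B) = (X - 36/7)/(1 + B) = (-36/7 + X)/(1 + B))
(n(-3, 1)*(-1))*1187 = (((-36/7 + 1)/(1 - 3))*(-1))*1187 = ((-29/7/(-2))*(-1))*1187 = (-½*(-29/7)*(-1))*1187 = ((29/14)*(-1))*1187 = -29/14*1187 = -34423/14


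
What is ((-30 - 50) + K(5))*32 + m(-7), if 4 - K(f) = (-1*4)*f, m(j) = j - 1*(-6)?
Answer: -1793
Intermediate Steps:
m(j) = 6 + j (m(j) = j + 6 = 6 + j)
K(f) = 4 + 4*f (K(f) = 4 - (-1*4)*f = 4 - (-4)*f = 4 + 4*f)
((-30 - 50) + K(5))*32 + m(-7) = ((-30 - 50) + (4 + 4*5))*32 + (6 - 7) = (-80 + (4 + 20))*32 - 1 = (-80 + 24)*32 - 1 = -56*32 - 1 = -1792 - 1 = -1793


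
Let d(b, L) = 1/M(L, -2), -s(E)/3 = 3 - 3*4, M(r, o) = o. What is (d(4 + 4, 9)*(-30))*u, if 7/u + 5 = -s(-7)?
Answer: -105/32 ≈ -3.2813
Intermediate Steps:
s(E) = 27 (s(E) = -3*(3 - 3*4) = -3*(3 - 12) = -3*(-9) = 27)
d(b, L) = -1/2 (d(b, L) = 1/(-2) = -1/2)
u = -7/32 (u = 7/(-5 - 1*27) = 7/(-5 - 27) = 7/(-32) = 7*(-1/32) = -7/32 ≈ -0.21875)
(d(4 + 4, 9)*(-30))*u = -1/2*(-30)*(-7/32) = 15*(-7/32) = -105/32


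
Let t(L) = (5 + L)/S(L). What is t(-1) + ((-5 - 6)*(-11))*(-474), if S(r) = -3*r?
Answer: -172058/3 ≈ -57353.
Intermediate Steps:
t(L) = -(5 + L)/(3*L) (t(L) = (5 + L)/((-3*L)) = (5 + L)*(-1/(3*L)) = -(5 + L)/(3*L))
t(-1) + ((-5 - 6)*(-11))*(-474) = (⅓)*(-5 - 1*(-1))/(-1) + ((-5 - 6)*(-11))*(-474) = (⅓)*(-1)*(-5 + 1) - 11*(-11)*(-474) = (⅓)*(-1)*(-4) + 121*(-474) = 4/3 - 57354 = -172058/3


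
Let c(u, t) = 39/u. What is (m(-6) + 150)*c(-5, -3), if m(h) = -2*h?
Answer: -6318/5 ≈ -1263.6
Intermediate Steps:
(m(-6) + 150)*c(-5, -3) = (-2*(-6) + 150)*(39/(-5)) = (12 + 150)*(39*(-⅕)) = 162*(-39/5) = -6318/5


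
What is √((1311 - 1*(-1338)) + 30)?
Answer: √2679 ≈ 51.759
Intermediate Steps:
√((1311 - 1*(-1338)) + 30) = √((1311 + 1338) + 30) = √(2649 + 30) = √2679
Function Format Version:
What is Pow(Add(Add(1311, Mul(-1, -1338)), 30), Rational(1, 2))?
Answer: Pow(2679, Rational(1, 2)) ≈ 51.759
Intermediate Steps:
Pow(Add(Add(1311, Mul(-1, -1338)), 30), Rational(1, 2)) = Pow(Add(Add(1311, 1338), 30), Rational(1, 2)) = Pow(Add(2649, 30), Rational(1, 2)) = Pow(2679, Rational(1, 2))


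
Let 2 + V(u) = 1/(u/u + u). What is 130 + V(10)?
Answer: 1409/11 ≈ 128.09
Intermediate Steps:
V(u) = -2 + 1/(1 + u) (V(u) = -2 + 1/(u/u + u) = -2 + 1/(1 + u))
130 + V(10) = 130 + (-1 - 2*10)/(1 + 10) = 130 + (-1 - 20)/11 = 130 + (1/11)*(-21) = 130 - 21/11 = 1409/11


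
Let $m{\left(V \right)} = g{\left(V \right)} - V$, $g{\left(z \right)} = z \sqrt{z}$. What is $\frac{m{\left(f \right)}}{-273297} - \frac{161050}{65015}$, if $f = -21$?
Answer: $- \frac{2934389811}{1184560297} + \frac{7 i \sqrt{21}}{91099} \approx -2.4772 + 0.00035212 i$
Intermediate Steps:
$g{\left(z \right)} = z^{\frac{3}{2}}$
$m{\left(V \right)} = V^{\frac{3}{2}} - V$
$\frac{m{\left(f \right)}}{-273297} - \frac{161050}{65015} = \frac{\left(-21\right)^{\frac{3}{2}} - -21}{-273297} - \frac{161050}{65015} = \left(- 21 i \sqrt{21} + 21\right) \left(- \frac{1}{273297}\right) - \frac{32210}{13003} = \left(21 - 21 i \sqrt{21}\right) \left(- \frac{1}{273297}\right) - \frac{32210}{13003} = \left(- \frac{7}{91099} + \frac{7 i \sqrt{21}}{91099}\right) - \frac{32210}{13003} = - \frac{2934389811}{1184560297} + \frac{7 i \sqrt{21}}{91099}$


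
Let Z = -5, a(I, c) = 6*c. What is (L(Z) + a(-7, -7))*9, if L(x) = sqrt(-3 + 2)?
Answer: -378 + 9*I ≈ -378.0 + 9.0*I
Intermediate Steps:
L(x) = I (L(x) = sqrt(-1) = I)
(L(Z) + a(-7, -7))*9 = (I + 6*(-7))*9 = (I - 42)*9 = (-42 + I)*9 = -378 + 9*I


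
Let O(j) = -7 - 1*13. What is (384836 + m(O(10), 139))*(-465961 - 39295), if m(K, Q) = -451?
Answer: -194212827560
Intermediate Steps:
O(j) = -20 (O(j) = -7 - 13 = -20)
(384836 + m(O(10), 139))*(-465961 - 39295) = (384836 - 451)*(-465961 - 39295) = 384385*(-505256) = -194212827560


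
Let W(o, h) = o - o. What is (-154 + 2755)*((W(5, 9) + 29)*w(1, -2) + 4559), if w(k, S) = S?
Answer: 11707101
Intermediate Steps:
W(o, h) = 0
(-154 + 2755)*((W(5, 9) + 29)*w(1, -2) + 4559) = (-154 + 2755)*((0 + 29)*(-2) + 4559) = 2601*(29*(-2) + 4559) = 2601*(-58 + 4559) = 2601*4501 = 11707101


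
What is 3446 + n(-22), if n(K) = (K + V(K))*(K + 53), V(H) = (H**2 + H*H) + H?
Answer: 32090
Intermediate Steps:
V(H) = H + 2*H**2 (V(H) = (H**2 + H**2) + H = 2*H**2 + H = H + 2*H**2)
n(K) = (53 + K)*(K + K*(1 + 2*K)) (n(K) = (K + K*(1 + 2*K))*(K + 53) = (K + K*(1 + 2*K))*(53 + K) = (53 + K)*(K + K*(1 + 2*K)))
3446 + n(-22) = 3446 + 2*(-22)*(53 + (-22)**2 + 54*(-22)) = 3446 + 2*(-22)*(53 + 484 - 1188) = 3446 + 2*(-22)*(-651) = 3446 + 28644 = 32090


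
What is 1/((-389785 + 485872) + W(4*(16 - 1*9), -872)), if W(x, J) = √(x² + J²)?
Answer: 96087/9231950401 - 4*√47573/9231950401 ≈ 1.0314e-5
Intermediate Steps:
W(x, J) = √(J² + x²)
1/((-389785 + 485872) + W(4*(16 - 1*9), -872)) = 1/((-389785 + 485872) + √((-872)² + (4*(16 - 1*9))²)) = 1/(96087 + √(760384 + (4*(16 - 9))²)) = 1/(96087 + √(760384 + (4*7)²)) = 1/(96087 + √(760384 + 28²)) = 1/(96087 + √(760384 + 784)) = 1/(96087 + √761168) = 1/(96087 + 4*√47573)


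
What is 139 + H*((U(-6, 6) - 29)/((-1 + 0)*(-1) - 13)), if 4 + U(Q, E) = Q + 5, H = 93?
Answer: 805/2 ≈ 402.50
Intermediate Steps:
U(Q, E) = 1 + Q (U(Q, E) = -4 + (Q + 5) = -4 + (5 + Q) = 1 + Q)
139 + H*((U(-6, 6) - 29)/((-1 + 0)*(-1) - 13)) = 139 + 93*(((1 - 6) - 29)/((-1 + 0)*(-1) - 13)) = 139 + 93*((-5 - 29)/(-1*(-1) - 13)) = 139 + 93*(-34/(1 - 13)) = 139 + 93*(-34/(-12)) = 139 + 93*(-34*(-1/12)) = 139 + 93*(17/6) = 139 + 527/2 = 805/2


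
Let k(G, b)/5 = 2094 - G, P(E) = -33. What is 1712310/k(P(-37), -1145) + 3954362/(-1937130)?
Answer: 109163747681/686712585 ≈ 158.97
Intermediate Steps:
k(G, b) = 10470 - 5*G (k(G, b) = 5*(2094 - G) = 10470 - 5*G)
1712310/k(P(-37), -1145) + 3954362/(-1937130) = 1712310/(10470 - 5*(-33)) + 3954362/(-1937130) = 1712310/(10470 + 165) + 3954362*(-1/1937130) = 1712310/10635 - 1977181/968565 = 1712310*(1/10635) - 1977181/968565 = 114154/709 - 1977181/968565 = 109163747681/686712585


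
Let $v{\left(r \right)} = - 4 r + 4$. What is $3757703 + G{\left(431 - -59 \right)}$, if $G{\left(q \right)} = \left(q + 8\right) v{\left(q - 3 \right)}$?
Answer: $2789591$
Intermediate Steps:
$v{\left(r \right)} = 4 - 4 r$
$G{\left(q \right)} = \left(8 + q\right) \left(16 - 4 q\right)$ ($G{\left(q \right)} = \left(q + 8\right) \left(4 - 4 \left(q - 3\right)\right) = \left(8 + q\right) \left(4 - 4 \left(-3 + q\right)\right) = \left(8 + q\right) \left(4 - \left(-12 + 4 q\right)\right) = \left(8 + q\right) \left(16 - 4 q\right)$)
$3757703 + G{\left(431 - -59 \right)} = 3757703 - 4 \left(-4 + \left(431 - -59\right)\right) \left(8 + \left(431 - -59\right)\right) = 3757703 - 4 \left(-4 + \left(431 + 59\right)\right) \left(8 + \left(431 + 59\right)\right) = 3757703 - 4 \left(-4 + 490\right) \left(8 + 490\right) = 3757703 - 1944 \cdot 498 = 3757703 - 968112 = 2789591$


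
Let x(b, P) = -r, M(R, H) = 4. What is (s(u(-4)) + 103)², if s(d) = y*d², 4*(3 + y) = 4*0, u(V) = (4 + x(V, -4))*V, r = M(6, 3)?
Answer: 10609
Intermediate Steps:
r = 4
x(b, P) = -4 (x(b, P) = -1*4 = -4)
u(V) = 0 (u(V) = (4 - 4)*V = 0*V = 0)
y = -3 (y = -3 + (4*0)/4 = -3 + (¼)*0 = -3 + 0 = -3)
s(d) = -3*d²
(s(u(-4)) + 103)² = (-3*0² + 103)² = (-3*0 + 103)² = (0 + 103)² = 103² = 10609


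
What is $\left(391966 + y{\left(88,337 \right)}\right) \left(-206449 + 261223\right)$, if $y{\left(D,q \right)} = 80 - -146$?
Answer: $21481924608$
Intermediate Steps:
$y{\left(D,q \right)} = 226$ ($y{\left(D,q \right)} = 80 + 146 = 226$)
$\left(391966 + y{\left(88,337 \right)}\right) \left(-206449 + 261223\right) = \left(391966 + 226\right) \left(-206449 + 261223\right) = 392192 \cdot 54774 = 21481924608$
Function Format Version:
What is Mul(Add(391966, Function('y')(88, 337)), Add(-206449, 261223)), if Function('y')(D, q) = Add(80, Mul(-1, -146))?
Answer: 21481924608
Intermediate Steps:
Function('y')(D, q) = 226 (Function('y')(D, q) = Add(80, 146) = 226)
Mul(Add(391966, Function('y')(88, 337)), Add(-206449, 261223)) = Mul(Add(391966, 226), Add(-206449, 261223)) = Mul(392192, 54774) = 21481924608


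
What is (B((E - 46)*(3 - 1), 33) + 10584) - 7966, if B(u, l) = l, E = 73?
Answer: 2651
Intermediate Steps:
(B((E - 46)*(3 - 1), 33) + 10584) - 7966 = (33 + 10584) - 7966 = 10617 - 7966 = 2651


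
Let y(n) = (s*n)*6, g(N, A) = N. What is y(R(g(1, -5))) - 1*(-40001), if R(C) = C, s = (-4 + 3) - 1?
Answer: 39989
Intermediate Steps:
s = -2 (s = -1 - 1 = -2)
y(n) = -12*n (y(n) = -2*n*6 = -12*n)
y(R(g(1, -5))) - 1*(-40001) = -12*1 - 1*(-40001) = -12 + 40001 = 39989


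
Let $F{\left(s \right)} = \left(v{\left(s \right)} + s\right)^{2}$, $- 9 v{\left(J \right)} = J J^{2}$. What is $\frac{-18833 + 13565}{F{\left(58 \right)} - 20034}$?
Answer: $- \frac{213354}{18931822673} \approx -1.127 \cdot 10^{-5}$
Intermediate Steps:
$v{\left(J \right)} = - \frac{J^{3}}{9}$ ($v{\left(J \right)} = - \frac{J J^{2}}{9} = - \frac{J^{3}}{9}$)
$F{\left(s \right)} = \left(s - \frac{s^{3}}{9}\right)^{2}$ ($F{\left(s \right)} = \left(- \frac{s^{3}}{9} + s\right)^{2} = \left(s - \frac{s^{3}}{9}\right)^{2}$)
$\frac{-18833 + 13565}{F{\left(58 \right)} - 20034} = \frac{-18833 + 13565}{\frac{58^{2} \left(-9 + 58^{2}\right)^{2}}{81} - 20034} = - \frac{5268}{\frac{1}{81} \cdot 3364 \left(-9 + 3364\right)^{2} - 20034} = - \frac{5268}{\frac{1}{81} \cdot 3364 \cdot 3355^{2} - 20034} = - \frac{5268}{\frac{1}{81} \cdot 3364 \cdot 11256025 - 20034} = - \frac{5268}{\frac{37865268100}{81} - 20034} = - \frac{5268}{\frac{37863645346}{81}} = \left(-5268\right) \frac{81}{37863645346} = - \frac{213354}{18931822673}$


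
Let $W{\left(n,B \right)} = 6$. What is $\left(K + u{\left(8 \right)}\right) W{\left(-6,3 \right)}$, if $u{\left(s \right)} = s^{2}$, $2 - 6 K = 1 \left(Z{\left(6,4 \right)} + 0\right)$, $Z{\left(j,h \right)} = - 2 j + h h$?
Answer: $382$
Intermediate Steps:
$Z{\left(j,h \right)} = h^{2} - 2 j$ ($Z{\left(j,h \right)} = - 2 j + h^{2} = h^{2} - 2 j$)
$K = - \frac{1}{3}$ ($K = \frac{1}{3} - \frac{1 \left(\left(4^{2} - 12\right) + 0\right)}{6} = \frac{1}{3} - \frac{1 \left(\left(16 - 12\right) + 0\right)}{6} = \frac{1}{3} - \frac{1 \left(4 + 0\right)}{6} = \frac{1}{3} - \frac{1 \cdot 4}{6} = \frac{1}{3} - \frac{2}{3} = - \frac{1}{3} \approx -0.33333$)
$\left(K + u{\left(8 \right)}\right) W{\left(-6,3 \right)} = \left(- \frac{1}{3} + 8^{2}\right) 6 = \left(- \frac{1}{3} + 64\right) 6 = \frac{191}{3} \cdot 6 = 382$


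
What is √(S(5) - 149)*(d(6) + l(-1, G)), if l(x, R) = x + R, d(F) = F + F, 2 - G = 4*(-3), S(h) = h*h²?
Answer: 50*I*√6 ≈ 122.47*I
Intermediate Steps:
S(h) = h³
G = 14 (G = 2 - 4*(-3) = 2 - 1*(-12) = 2 + 12 = 14)
d(F) = 2*F
l(x, R) = R + x
√(S(5) - 149)*(d(6) + l(-1, G)) = √(5³ - 149)*(2*6 + (14 - 1)) = √(125 - 149)*(12 + 13) = √(-24)*25 = (2*I*√6)*25 = 50*I*√6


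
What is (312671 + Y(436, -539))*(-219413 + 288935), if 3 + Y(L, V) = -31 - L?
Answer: 21704837922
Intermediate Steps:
Y(L, V) = -34 - L (Y(L, V) = -3 + (-31 - L) = -34 - L)
(312671 + Y(436, -539))*(-219413 + 288935) = (312671 + (-34 - 1*436))*(-219413 + 288935) = (312671 + (-34 - 436))*69522 = (312671 - 470)*69522 = 312201*69522 = 21704837922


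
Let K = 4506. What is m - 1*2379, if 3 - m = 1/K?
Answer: -10706257/4506 ≈ -2376.0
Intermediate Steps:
m = 13517/4506 (m = 3 - 1/4506 = 13517/4506 ≈ 2.9998)
m - 1*2379 = 13517/4506 - 1*2379 = 13517/4506 - 2379 = -10706257/4506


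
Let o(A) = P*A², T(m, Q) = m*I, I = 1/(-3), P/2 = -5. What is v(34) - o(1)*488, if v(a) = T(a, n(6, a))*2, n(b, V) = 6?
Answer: 14572/3 ≈ 4857.3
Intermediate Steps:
P = -10 (P = 2*(-5) = -10)
I = -⅓ ≈ -0.33333
T(m, Q) = -m/3 (T(m, Q) = m*(-⅓) = -m/3)
o(A) = -10*A²
v(a) = -2*a/3 (v(a) = -a/3*2 = -2*a/3)
v(34) - o(1)*488 = -⅔*34 - (-10*1²)*488 = -68/3 - (-10*1)*488 = -68/3 - (-10)*488 = -68/3 - 1*(-4880) = -68/3 + 4880 = 14572/3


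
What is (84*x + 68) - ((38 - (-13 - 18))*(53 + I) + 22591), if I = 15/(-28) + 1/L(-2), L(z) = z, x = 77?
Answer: -549935/28 ≈ -19641.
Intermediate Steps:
I = -29/28 (I = 15/(-28) + 1/(-2) = 15*(-1/28) + 1*(-1/2) = -15/28 - 1/2 = -29/28 ≈ -1.0357)
(84*x + 68) - ((38 - (-13 - 18))*(53 + I) + 22591) = (84*77 + 68) - ((38 - (-13 - 18))*(53 - 29/28) + 22591) = (6468 + 68) - ((38 - 1*(-31))*(1455/28) + 22591) = 6536 - ((38 + 31)*(1455/28) + 22591) = 6536 - (69*(1455/28) + 22591) = 6536 - (100395/28 + 22591) = 6536 - 1*732943/28 = 6536 - 732943/28 = -549935/28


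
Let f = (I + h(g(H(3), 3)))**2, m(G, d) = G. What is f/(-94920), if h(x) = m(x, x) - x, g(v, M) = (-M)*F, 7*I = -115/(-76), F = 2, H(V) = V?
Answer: -2645/5372927616 ≈ -4.9228e-7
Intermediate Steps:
I = 115/532 (I = (-115/(-76))/7 = (-115*(-1/76))/7 = (1/7)*(115/76) = 115/532 ≈ 0.21617)
g(v, M) = -2*M (g(v, M) = -M*2 = -2*M)
h(x) = 0 (h(x) = x - x = 0)
f = 13225/283024 (f = (115/532 + 0)**2 = (115/532)**2 = 13225/283024 ≈ 0.046727)
f/(-94920) = (13225/283024)/(-94920) = (13225/283024)*(-1/94920) = -2645/5372927616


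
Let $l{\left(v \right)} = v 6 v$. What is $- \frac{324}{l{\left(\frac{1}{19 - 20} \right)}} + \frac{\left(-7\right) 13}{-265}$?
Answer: $- \frac{14219}{265} \approx -53.657$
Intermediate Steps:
$l{\left(v \right)} = 6 v^{2}$ ($l{\left(v \right)} = 6 v v = 6 v^{2}$)
$- \frac{324}{l{\left(\frac{1}{19 - 20} \right)}} + \frac{\left(-7\right) 13}{-265} = - \frac{324}{6 \left(\frac{1}{19 - 20}\right)^{2}} + \frac{\left(-7\right) 13}{-265} = - \frac{324}{6 \left(\frac{1}{-1}\right)^{2}} - - \frac{91}{265} = - \frac{324}{6 \left(-1\right)^{2}} + \frac{91}{265} = - \frac{324}{6 \cdot 1} + \frac{91}{265} = - \frac{324}{6} + \frac{91}{265} = \left(-324\right) \frac{1}{6} + \frac{91}{265} = -54 + \frac{91}{265} = - \frac{14219}{265}$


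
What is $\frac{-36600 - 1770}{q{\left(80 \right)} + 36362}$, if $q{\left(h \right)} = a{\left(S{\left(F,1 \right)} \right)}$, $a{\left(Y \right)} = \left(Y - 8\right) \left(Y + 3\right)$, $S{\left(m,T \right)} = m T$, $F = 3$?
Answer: $- \frac{19185}{18166} \approx -1.0561$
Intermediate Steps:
$S{\left(m,T \right)} = T m$
$a{\left(Y \right)} = \left(-8 + Y\right) \left(3 + Y\right)$
$q{\left(h \right)} = -30$ ($q{\left(h \right)} = -24 + \left(1 \cdot 3\right)^{2} - 5 \cdot 1 \cdot 3 = -24 + 3^{2} - 15 = -24 + 9 - 15 = -30$)
$\frac{-36600 - 1770}{q{\left(80 \right)} + 36362} = \frac{-36600 - 1770}{-30 + 36362} = - \frac{38370}{36332} = \left(-38370\right) \frac{1}{36332} = - \frac{19185}{18166}$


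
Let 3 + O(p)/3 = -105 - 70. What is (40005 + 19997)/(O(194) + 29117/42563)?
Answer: -2553865126/22699525 ≈ -112.51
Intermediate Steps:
O(p) = -534 (O(p) = -9 + 3*(-105 - 70) = -9 + 3*(-175) = -9 - 525 = -534)
(40005 + 19997)/(O(194) + 29117/42563) = (40005 + 19997)/(-534 + 29117/42563) = 60002/(-534 + 29117*(1/42563)) = 60002/(-534 + 29117/42563) = 60002/(-22699525/42563) = 60002*(-42563/22699525) = -2553865126/22699525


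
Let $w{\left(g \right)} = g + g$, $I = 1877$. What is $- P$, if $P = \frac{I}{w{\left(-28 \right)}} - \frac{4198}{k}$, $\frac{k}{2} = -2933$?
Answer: $\frac{109953}{3352} \approx 32.802$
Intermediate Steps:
$k = -5866$ ($k = 2 \left(-2933\right) = -5866$)
$w{\left(g \right)} = 2 g$
$P = - \frac{109953}{3352}$ ($P = \frac{1877}{2 \left(-28\right)} - \frac{4198}{-5866} = \frac{1877}{-56} - - \frac{2099}{2933} = 1877 \left(- \frac{1}{56}\right) + \frac{2099}{2933} = - \frac{1877}{56} + \frac{2099}{2933} = - \frac{109953}{3352} \approx -32.802$)
$- P = \left(-1\right) \left(- \frac{109953}{3352}\right) = \frac{109953}{3352}$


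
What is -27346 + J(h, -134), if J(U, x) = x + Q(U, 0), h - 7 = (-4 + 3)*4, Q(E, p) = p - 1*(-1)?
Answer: -27479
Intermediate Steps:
Q(E, p) = 1 + p (Q(E, p) = p + 1 = 1 + p)
h = 3 (h = 7 + (-4 + 3)*4 = 7 - 1*4 = 7 - 4 = 3)
J(U, x) = 1 + x (J(U, x) = x + (1 + 0) = x + 1 = 1 + x)
-27346 + J(h, -134) = -27346 + (1 - 134) = -27346 - 133 = -27479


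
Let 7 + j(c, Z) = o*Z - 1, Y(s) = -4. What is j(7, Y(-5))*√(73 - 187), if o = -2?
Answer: 0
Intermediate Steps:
j(c, Z) = -8 - 2*Z (j(c, Z) = -7 + (-2*Z - 1) = -7 + (-1 - 2*Z) = -8 - 2*Z)
j(7, Y(-5))*√(73 - 187) = (-8 - 2*(-4))*√(73 - 187) = (-8 + 8)*√(-114) = 0*(I*√114) = 0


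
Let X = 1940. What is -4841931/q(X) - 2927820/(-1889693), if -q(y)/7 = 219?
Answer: 3051417155081/965633123 ≈ 3160.0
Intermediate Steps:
q(y) = -1533 (q(y) = -7*219 = -1533)
-4841931/q(X) - 2927820/(-1889693) = -4841931/(-1533) - 2927820/(-1889693) = -4841931*(-1/1533) - 2927820*(-1/1889693) = 1613977/511 + 2927820/1889693 = 3051417155081/965633123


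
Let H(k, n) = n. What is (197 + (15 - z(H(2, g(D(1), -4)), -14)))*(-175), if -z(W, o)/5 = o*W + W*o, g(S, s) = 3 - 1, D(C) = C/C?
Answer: 11900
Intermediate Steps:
D(C) = 1
g(S, s) = 2
z(W, o) = -10*W*o (z(W, o) = -5*(o*W + W*o) = -5*(W*o + W*o) = -10*W*o)
(197 + (15 - z(H(2, g(D(1), -4)), -14)))*(-175) = (197 + (15 - (-10)*2*(-14)))*(-175) = (197 + (15 - 1*280))*(-175) = (197 + (15 - 280))*(-175) = (197 - 265)*(-175) = -68*(-175) = 11900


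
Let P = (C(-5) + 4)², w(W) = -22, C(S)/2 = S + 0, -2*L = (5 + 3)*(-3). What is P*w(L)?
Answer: -792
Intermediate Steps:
L = 12 (L = -(5 + 3)*(-3)/2 = -4*(-3) = -½*(-24) = 12)
C(S) = 2*S (C(S) = 2*(S + 0) = 2*S)
P = 36 (P = (2*(-5) + 4)² = (-10 + 4)² = (-6)² = 36)
P*w(L) = 36*(-22) = -792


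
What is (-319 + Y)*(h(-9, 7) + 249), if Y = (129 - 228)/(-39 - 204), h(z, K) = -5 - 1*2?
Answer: -2081684/27 ≈ -77099.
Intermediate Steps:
h(z, K) = -7 (h(z, K) = -5 - 2 = -7)
Y = 11/27 (Y = -99/(-243) = -99*(-1/243) = 11/27 ≈ 0.40741)
(-319 + Y)*(h(-9, 7) + 249) = (-319 + 11/27)*(-7 + 249) = -8602/27*242 = -2081684/27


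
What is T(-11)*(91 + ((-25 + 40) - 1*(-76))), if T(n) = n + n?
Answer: -4004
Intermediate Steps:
T(n) = 2*n
T(-11)*(91 + ((-25 + 40) - 1*(-76))) = (2*(-11))*(91 + ((-25 + 40) - 1*(-76))) = -22*(91 + (15 + 76)) = -22*(91 + 91) = -22*182 = -4004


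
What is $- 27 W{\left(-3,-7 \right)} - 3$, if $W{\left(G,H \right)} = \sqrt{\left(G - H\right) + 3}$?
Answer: $-3 - 27 \sqrt{7} \approx -74.435$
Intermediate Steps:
$W{\left(G,H \right)} = \sqrt{3 + G - H}$
$- 27 W{\left(-3,-7 \right)} - 3 = - 27 \sqrt{3 - 3 - -7} - 3 = - 27 \sqrt{3 - 3 + 7} - 3 = - 27 \sqrt{7} - 3 = -3 - 27 \sqrt{7}$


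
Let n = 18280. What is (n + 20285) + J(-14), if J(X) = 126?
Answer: 38691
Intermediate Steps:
(n + 20285) + J(-14) = (18280 + 20285) + 126 = 38565 + 126 = 38691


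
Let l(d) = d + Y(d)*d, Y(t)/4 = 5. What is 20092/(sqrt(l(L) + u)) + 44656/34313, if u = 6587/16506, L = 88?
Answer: 44656/34313 + 60276*sqrt(45677342)/871705 ≈ 468.63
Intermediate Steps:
Y(t) = 20 (Y(t) = 4*5 = 20)
u = 941/2358 (u = 6587*(1/16506) = 941/2358 ≈ 0.39907)
l(d) = 21*d (l(d) = d + 20*d = 21*d)
20092/(sqrt(l(L) + u)) + 44656/34313 = 20092/(sqrt(21*88 + 941/2358)) + 44656/34313 = 20092/(sqrt(1848 + 941/2358)) + 44656*(1/34313) = 20092/(sqrt(4358525/2358)) + 44656/34313 = 20092/((5*sqrt(45677342)/786)) + 44656/34313 = 20092*(3*sqrt(45677342)/871705) + 44656/34313 = 60276*sqrt(45677342)/871705 + 44656/34313 = 44656/34313 + 60276*sqrt(45677342)/871705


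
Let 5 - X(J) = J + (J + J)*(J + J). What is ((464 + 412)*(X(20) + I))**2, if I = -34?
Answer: 2086649586576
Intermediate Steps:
X(J) = 5 - J - 4*J**2 (X(J) = 5 - (J + (J + J)*(J + J)) = 5 - (J + (2*J)*(2*J)) = 5 - (J + 4*J**2) = 5 + (-J - 4*J**2) = 5 - J - 4*J**2)
((464 + 412)*(X(20) + I))**2 = ((464 + 412)*((5 - 1*20 - 4*20**2) - 34))**2 = (876*((5 - 20 - 4*400) - 34))**2 = (876*((5 - 20 - 1600) - 34))**2 = (876*(-1615 - 34))**2 = (876*(-1649))**2 = (-1444524)**2 = 2086649586576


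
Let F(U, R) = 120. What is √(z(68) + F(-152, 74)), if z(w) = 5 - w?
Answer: √57 ≈ 7.5498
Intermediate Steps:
√(z(68) + F(-152, 74)) = √((5 - 1*68) + 120) = √((5 - 68) + 120) = √(-63 + 120) = √57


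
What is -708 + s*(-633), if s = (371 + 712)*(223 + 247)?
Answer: -322204038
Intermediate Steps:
s = 509010 (s = 1083*470 = 509010)
-708 + s*(-633) = -708 + 509010*(-633) = -708 - 322203330 = -322204038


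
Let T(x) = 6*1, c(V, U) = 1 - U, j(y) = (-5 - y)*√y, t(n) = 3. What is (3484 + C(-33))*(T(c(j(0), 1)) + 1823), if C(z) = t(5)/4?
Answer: 25494431/4 ≈ 6.3736e+6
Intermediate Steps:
j(y) = √y*(-5 - y)
C(z) = ¾ (C(z) = 3/4 = 3*(¼) = ¾)
T(x) = 6
(3484 + C(-33))*(T(c(j(0), 1)) + 1823) = (3484 + ¾)*(6 + 1823) = (13939/4)*1829 = 25494431/4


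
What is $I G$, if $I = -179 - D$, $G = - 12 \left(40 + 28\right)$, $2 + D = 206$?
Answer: $312528$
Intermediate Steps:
$D = 204$ ($D = -2 + 206 = 204$)
$G = -816$ ($G = \left(-12\right) 68 = -816$)
$I = -383$ ($I = -179 - 204 = -383$)
$I G = \left(-383\right) \left(-816\right) = 312528$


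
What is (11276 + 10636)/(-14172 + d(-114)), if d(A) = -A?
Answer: -332/213 ≈ -1.5587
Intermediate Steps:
(11276 + 10636)/(-14172 + d(-114)) = (11276 + 10636)/(-14172 - 1*(-114)) = 21912/(-14172 + 114) = 21912/(-14058) = 21912*(-1/14058) = -332/213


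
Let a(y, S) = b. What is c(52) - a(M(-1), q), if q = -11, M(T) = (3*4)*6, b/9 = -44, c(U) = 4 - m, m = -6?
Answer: 406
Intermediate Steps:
c(U) = 10 (c(U) = 4 - 1*(-6) = 4 + 6 = 10)
b = -396 (b = 9*(-44) = -396)
M(T) = 72 (M(T) = 12*6 = 72)
a(y, S) = -396
c(52) - a(M(-1), q) = 10 - 1*(-396) = 10 + 396 = 406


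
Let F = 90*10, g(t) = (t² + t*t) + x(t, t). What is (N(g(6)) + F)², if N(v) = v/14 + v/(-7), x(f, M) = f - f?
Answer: 39237696/49 ≈ 8.0077e+5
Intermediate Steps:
x(f, M) = 0
g(t) = 2*t² (g(t) = (t² + t*t) + 0 = (t² + t²) + 0 = 2*t² + 0 = 2*t²)
F = 900
N(v) = -v/14 (N(v) = v*(1/14) + v*(-⅐) = v/14 - v/7 = -v/14)
(N(g(6)) + F)² = (-6²/7 + 900)² = (-36/7 + 900)² = (6264/7)² = 39237696/49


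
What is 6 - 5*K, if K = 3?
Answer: -9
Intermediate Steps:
6 - 5*K = 6 - 5*3 = 6 - 15 = -9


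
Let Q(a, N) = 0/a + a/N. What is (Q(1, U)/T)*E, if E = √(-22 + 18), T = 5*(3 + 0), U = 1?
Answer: 2*I/15 ≈ 0.13333*I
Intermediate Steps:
Q(a, N) = a/N (Q(a, N) = 0 + a/N = a/N)
T = 15 (T = 5*3 = 15)
E = 2*I (E = √(-4) = 2*I ≈ 2.0*I)
(Q(1, U)/T)*E = ((1/1)/15)*(2*I) = ((1*1)*(1/15))*(2*I) = (1*(1/15))*(2*I) = (2*I)/15 = 2*I/15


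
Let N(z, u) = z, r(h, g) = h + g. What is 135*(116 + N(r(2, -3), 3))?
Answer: 15525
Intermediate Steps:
r(h, g) = g + h
135*(116 + N(r(2, -3), 3)) = 135*(116 + (-3 + 2)) = 135*(116 - 1) = 135*115 = 15525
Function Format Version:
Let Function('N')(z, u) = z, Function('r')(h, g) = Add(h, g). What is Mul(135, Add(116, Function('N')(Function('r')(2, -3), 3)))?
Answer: 15525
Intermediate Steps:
Function('r')(h, g) = Add(g, h)
Mul(135, Add(116, Function('N')(Function('r')(2, -3), 3))) = Mul(135, Add(116, Add(-3, 2))) = Mul(135, Add(116, -1)) = Mul(135, 115) = 15525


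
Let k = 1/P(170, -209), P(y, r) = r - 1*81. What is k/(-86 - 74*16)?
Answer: 1/368300 ≈ 2.7152e-6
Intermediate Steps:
P(y, r) = -81 + r (P(y, r) = r - 81 = -81 + r)
k = -1/290 (k = 1/(-81 - 209) = 1/(-290) = -1/290 ≈ -0.0034483)
k/(-86 - 74*16) = -1/(290*(-86 - 74*16)) = -1/(290*(-86 - 1184)) = -1/290/(-1270) = -1/290*(-1/1270) = 1/368300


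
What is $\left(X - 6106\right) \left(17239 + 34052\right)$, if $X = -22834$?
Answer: $-1484361540$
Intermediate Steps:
$\left(X - 6106\right) \left(17239 + 34052\right) = \left(-22834 - 6106\right) \left(17239 + 34052\right) = \left(-28940\right) 51291 = -1484361540$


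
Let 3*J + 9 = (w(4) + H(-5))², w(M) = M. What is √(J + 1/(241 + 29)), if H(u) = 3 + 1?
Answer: √148530/90 ≈ 4.2822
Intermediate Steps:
H(u) = 4
J = 55/3 (J = -3 + (4 + 4)²/3 = -3 + (⅓)*8² = -3 + (⅓)*64 = -3 + 64/3 = 55/3 ≈ 18.333)
√(J + 1/(241 + 29)) = √(55/3 + 1/(241 + 29)) = √(55/3 + 1/270) = √(4951/270) = √148530/90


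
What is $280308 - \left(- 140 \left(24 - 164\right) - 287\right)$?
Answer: $260995$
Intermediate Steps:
$280308 - \left(- 140 \left(24 - 164\right) - 287\right) = 280308 - \left(\left(-140\right) \left(-140\right) - 287\right) = 280308 - \left(19600 - 287\right) = 280308 - 19313 = 260995$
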